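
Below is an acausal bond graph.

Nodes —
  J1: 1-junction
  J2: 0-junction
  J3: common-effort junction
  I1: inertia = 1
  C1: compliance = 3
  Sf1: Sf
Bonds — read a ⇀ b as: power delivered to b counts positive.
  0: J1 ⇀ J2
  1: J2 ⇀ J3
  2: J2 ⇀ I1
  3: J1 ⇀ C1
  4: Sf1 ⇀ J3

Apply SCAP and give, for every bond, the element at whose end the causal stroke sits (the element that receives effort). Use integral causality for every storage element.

#0 stroke at J2
#1 stroke at J3
#2 stroke at I1
#3 stroke at J1
#4 stroke at Sf1

bond 4 stroke→Sf1  (Sf1 (Sf) sets flow on bond)
bond 1 stroke→J3  (closing 0-jn rule on J3)
bond 2 stroke→I1  (I1 integral (f out))
bond 0 stroke→J2  (J2 needs exactly one e-in)
bond 3 stroke→J1  (J1: bond 0 brought flow, rest push out)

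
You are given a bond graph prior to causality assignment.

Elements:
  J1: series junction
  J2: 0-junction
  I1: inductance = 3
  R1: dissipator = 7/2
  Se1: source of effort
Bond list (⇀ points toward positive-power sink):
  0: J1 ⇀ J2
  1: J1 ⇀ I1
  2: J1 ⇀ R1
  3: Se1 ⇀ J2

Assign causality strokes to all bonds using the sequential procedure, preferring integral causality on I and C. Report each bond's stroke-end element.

#3 stroke→J2  (Se1: effort source, stroke at far end)
#0 stroke→J1  (common-e at J2 fixed by 3)
#1 stroke→I1  (prefer integral on I1)
#2 stroke→J1  (J1: bond 1 brought flow, rest push out)

bond 0 →J1
bond 1 →I1
bond 2 →J1
bond 3 →J2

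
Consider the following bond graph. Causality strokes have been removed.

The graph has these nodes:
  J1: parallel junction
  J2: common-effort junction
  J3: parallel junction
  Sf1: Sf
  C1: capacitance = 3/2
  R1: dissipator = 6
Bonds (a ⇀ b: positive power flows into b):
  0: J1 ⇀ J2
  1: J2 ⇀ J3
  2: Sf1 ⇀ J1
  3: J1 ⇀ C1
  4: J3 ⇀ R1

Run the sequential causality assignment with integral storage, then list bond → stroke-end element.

β2 →Sf1  (Sf1 (Sf) sets flow on bond)
β3 →J1  (C1 integral (e out))
β0 →J2  (J1: bond 3 brought effort, rest push out)
β1 →J3  (J2: bond 0 brought effort, rest push out)
β4 →R1  (common-e at J3 fixed by 1)

b0 stroke→J2
b1 stroke→J3
b2 stroke→Sf1
b3 stroke→J1
b4 stroke→R1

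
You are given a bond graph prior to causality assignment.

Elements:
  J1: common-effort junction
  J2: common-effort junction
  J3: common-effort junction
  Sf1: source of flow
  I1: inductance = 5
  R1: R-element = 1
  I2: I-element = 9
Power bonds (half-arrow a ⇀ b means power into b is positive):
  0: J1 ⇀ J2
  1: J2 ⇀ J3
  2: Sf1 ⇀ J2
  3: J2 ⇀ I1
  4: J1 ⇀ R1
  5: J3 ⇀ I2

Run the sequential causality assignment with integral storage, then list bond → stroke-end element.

bond 0 stroke→J2
bond 1 stroke→J3
bond 2 stroke→Sf1
bond 3 stroke→I1
bond 4 stroke→J1
bond 5 stroke→I2

#2 →Sf1  (source Sf1 imposes f)
#3 →I1  (I1 outputs flow p/I1)
#5 →I2  (I2 outputs flow p/I2)
#1 →J3  (J3 needs exactly one e-in)
#0 →J2  (J2 needs exactly one e-in)
#4 →J1  (J1 needs exactly one e-in)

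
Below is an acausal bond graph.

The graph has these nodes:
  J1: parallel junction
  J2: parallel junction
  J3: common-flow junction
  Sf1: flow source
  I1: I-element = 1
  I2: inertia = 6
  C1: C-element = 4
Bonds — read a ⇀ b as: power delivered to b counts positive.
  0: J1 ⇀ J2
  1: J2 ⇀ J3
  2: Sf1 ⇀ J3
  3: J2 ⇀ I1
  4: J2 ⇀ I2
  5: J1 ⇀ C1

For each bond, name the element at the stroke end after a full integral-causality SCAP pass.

#2 →Sf1  (source Sf1 imposes f)
#1 →J3  (J3: bond 2 brought flow, rest push out)
#3 →I1  (I1 integral (f out))
#4 →I2  (prefer integral on I2)
#0 →J2  (J2 needs exactly one e-in)
#5 →J1  (only one effort-in slot at J1)

b0 stroke→J2
b1 stroke→J3
b2 stroke→Sf1
b3 stroke→I1
b4 stroke→I2
b5 stroke→J1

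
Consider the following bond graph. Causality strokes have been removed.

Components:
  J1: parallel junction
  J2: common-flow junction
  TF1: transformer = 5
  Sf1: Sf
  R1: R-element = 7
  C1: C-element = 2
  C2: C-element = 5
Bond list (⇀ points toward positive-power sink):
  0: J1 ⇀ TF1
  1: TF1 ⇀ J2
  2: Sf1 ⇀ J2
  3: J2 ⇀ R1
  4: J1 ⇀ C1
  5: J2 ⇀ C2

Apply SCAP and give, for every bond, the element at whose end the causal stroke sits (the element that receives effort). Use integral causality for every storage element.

#0 stroke at TF1
#1 stroke at J2
#2 stroke at Sf1
#3 stroke at J2
#4 stroke at J1
#5 stroke at J2

b2 stroke→Sf1  (Sf1 fixes flow; stroke at Sf1)
b1 stroke→J2  (common-f at J2 fixed by 2)
b3 stroke→J2  (common-f at J2 fixed by 2)
b5 stroke→J2  (J2: bond 2 brought flow, rest push out)
b0 stroke→TF1  (TF1: transformer flips bond 1)
b4 stroke→J1  (only one effort-in slot at J1)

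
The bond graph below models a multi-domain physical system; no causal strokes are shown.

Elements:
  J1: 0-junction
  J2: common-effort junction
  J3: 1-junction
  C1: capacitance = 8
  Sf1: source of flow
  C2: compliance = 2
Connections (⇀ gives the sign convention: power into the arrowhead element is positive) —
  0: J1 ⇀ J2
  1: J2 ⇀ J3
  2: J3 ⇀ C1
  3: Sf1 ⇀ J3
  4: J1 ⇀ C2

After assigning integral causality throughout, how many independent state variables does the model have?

2  (C1, C2 all integral)

bond 3 |Sf1  (Sf1 (Sf) sets flow on bond)
bond 1 |J3  (J3 flow already set via bond 3)
bond 2 |J3  (common-f at J3 fixed by 3)
bond 0 |J2  (only one effort-in slot at J2)
bond 4 |J1  (closing 0-jn rule on J1)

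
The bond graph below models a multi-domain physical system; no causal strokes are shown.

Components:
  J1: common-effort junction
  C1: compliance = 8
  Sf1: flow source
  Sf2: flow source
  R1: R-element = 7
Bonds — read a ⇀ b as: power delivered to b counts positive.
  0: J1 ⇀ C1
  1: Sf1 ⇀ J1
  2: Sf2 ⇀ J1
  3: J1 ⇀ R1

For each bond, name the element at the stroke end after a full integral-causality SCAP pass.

bond 1 stroke at Sf1  (Sf1 (Sf) sets flow on bond)
bond 2 stroke at Sf2  (Sf2: flow source, stroke at near end)
bond 0 stroke at J1  (C1: C, integral causality)
bond 3 stroke at R1  (0-jn J1 has e-setter on 0)

b0 stroke at J1
b1 stroke at Sf1
b2 stroke at Sf2
b3 stroke at R1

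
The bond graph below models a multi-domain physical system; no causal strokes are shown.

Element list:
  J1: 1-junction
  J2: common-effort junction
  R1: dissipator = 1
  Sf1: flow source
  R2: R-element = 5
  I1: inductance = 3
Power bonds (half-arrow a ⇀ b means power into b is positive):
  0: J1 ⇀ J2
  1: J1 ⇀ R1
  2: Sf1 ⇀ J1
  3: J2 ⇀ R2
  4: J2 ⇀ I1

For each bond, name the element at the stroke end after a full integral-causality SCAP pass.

β2 stroke at Sf1  (Sf1 fixes flow; stroke at Sf1)
β0 stroke at J1  (J1 flow already set via bond 2)
β1 stroke at J1  (J1 flow already set via bond 2)
β4 stroke at I1  (prefer integral on I1)
β3 stroke at J2  (J2 needs exactly one e-in)

bond 0 →J1
bond 1 →J1
bond 2 →Sf1
bond 3 →J2
bond 4 →I1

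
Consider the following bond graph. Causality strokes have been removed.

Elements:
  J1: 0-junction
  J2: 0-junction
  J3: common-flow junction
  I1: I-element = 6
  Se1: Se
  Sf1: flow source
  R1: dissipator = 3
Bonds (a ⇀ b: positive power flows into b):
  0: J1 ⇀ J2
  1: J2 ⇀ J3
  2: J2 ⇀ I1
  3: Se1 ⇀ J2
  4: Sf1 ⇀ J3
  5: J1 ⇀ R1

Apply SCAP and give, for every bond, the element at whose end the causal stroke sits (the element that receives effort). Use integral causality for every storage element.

b0 |J1
b1 |J3
b2 |I1
b3 |J2
b4 |Sf1
b5 |R1

#3 stroke→J2  (Se1 (Se) sets effort on bond)
#4 stroke→Sf1  (Sf1 fixes flow; stroke at Sf1)
#0 stroke→J1  (J2 effort already set via bond 3)
#1 stroke→J3  (J2 effort already set via bond 3)
#2 stroke→I1  (J2 effort already set via bond 3)
#5 stroke→R1  (common-e at J1 fixed by 0)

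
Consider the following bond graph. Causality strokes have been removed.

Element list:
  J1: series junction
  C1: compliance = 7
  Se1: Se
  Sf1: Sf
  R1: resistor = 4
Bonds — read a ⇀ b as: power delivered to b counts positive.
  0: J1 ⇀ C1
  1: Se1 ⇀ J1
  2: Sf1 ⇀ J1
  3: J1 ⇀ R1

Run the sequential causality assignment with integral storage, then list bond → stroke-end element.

bond 1 stroke→J1  (Se1: effort source, stroke at far end)
bond 2 stroke→Sf1  (Sf1 fixes flow; stroke at Sf1)
bond 0 stroke→J1  (J1: bond 2 brought flow, rest push out)
bond 3 stroke→J1  (1-jn J1 has f-setter on 2)

#0 stroke→J1
#1 stroke→J1
#2 stroke→Sf1
#3 stroke→J1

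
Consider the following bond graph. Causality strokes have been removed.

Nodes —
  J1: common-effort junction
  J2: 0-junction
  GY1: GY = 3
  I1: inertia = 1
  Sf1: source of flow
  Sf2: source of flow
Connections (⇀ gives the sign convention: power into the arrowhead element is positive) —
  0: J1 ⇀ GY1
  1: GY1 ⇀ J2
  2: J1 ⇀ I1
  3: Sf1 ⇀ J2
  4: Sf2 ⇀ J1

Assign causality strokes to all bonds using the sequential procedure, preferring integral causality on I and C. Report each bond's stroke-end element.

b3 →Sf1  (Sf1: flow source, stroke at near end)
b4 →Sf2  (source Sf2 imposes f)
b1 →J2  (only one effort-in slot at J2)
b0 →J1  (GY1: gyrator matches bond 1)
b2 →I1  (common-e at J1 fixed by 0)

#0 →J1
#1 →J2
#2 →I1
#3 →Sf1
#4 →Sf2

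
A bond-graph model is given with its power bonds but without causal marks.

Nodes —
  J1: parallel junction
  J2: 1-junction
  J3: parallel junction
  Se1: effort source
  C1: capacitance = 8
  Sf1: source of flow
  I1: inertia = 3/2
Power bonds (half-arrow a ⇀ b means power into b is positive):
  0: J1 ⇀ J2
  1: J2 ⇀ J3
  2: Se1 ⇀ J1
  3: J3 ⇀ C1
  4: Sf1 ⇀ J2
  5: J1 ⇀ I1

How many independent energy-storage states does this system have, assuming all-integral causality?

2  (C1, I1 all integral)

#2 |J1  (source Se1 imposes e)
#4 |Sf1  (Sf1 (Sf) sets flow on bond)
#0 |J2  (J1 effort already set via bond 2)
#5 |I1  (J1 effort already set via bond 2)
#1 |J2  (1-jn J2 has f-setter on 4)
#3 |J3  (closing 0-jn rule on J3)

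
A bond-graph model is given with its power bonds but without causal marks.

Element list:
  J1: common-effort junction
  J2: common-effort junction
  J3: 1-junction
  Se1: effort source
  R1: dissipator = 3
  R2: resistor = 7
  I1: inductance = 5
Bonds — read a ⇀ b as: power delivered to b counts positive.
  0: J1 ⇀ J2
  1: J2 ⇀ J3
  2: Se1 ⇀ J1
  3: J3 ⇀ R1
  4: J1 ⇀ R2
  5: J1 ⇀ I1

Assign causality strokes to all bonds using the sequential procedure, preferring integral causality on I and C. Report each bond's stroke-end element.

β0 stroke at J2
β1 stroke at J3
β2 stroke at J1
β3 stroke at R1
β4 stroke at R2
β5 stroke at I1

β2 |J1  (source Se1 imposes e)
β0 |J2  (J1 effort already set via bond 2)
β4 |R2  (common-e at J1 fixed by 2)
β5 |I1  (J1 effort already set via bond 2)
β1 |J3  (J2: bond 0 brought effort, rest push out)
β3 |R1  (only one flow-in slot at J3)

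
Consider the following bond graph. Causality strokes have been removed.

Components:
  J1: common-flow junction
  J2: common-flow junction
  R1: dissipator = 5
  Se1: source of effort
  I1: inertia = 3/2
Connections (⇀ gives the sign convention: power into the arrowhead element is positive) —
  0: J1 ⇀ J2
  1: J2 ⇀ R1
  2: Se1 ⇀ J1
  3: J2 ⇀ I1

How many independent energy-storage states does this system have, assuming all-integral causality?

1  (I1 all integral)

bond 2 |J1  (Se1 (Se) sets effort on bond)
bond 0 |J2  (J1 needs exactly one f-in)
bond 3 |I1  (I1: I, integral causality)
bond 1 |J2  (J2: bond 3 brought flow, rest push out)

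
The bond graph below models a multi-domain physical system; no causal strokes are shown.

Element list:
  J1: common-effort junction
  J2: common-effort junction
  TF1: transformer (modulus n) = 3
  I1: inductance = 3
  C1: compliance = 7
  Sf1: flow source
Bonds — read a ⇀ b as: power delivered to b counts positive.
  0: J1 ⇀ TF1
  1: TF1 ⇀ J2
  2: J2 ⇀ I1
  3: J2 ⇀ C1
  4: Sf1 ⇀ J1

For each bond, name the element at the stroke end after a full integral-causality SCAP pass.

bond 4 stroke→Sf1  (source Sf1 imposes f)
bond 0 stroke→J1  (only one effort-in slot at J1)
bond 1 stroke→TF1  (TF TF1: opposite of bond 0)
bond 2 stroke→I1  (prefer integral on I1)
bond 3 stroke→J2  (only one effort-in slot at J2)

β0 |J1
β1 |TF1
β2 |I1
β3 |J2
β4 |Sf1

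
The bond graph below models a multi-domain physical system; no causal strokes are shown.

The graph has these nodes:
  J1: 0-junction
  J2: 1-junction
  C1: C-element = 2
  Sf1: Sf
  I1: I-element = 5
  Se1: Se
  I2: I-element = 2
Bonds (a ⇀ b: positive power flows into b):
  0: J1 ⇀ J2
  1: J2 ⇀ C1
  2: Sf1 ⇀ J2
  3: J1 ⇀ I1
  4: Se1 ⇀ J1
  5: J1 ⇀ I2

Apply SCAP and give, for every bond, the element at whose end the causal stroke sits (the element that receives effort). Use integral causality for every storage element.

b2 →Sf1  (source Sf1 imposes f)
b4 →J1  (Se1: effort source, stroke at far end)
b0 →J2  (J1 effort already set via bond 4)
b3 →I1  (0-jn J1 has e-setter on 4)
b5 →I2  (J1 effort already set via bond 4)
b1 →J2  (common-f at J2 fixed by 2)

b0 →J2
b1 →J2
b2 →Sf1
b3 →I1
b4 →J1
b5 →I2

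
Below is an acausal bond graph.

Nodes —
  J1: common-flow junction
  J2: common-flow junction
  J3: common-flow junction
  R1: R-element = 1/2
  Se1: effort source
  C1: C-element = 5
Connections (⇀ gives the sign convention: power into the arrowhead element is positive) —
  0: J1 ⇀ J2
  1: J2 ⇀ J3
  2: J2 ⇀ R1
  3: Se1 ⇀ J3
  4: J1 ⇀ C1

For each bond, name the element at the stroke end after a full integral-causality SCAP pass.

b0 |J2
b1 |J2
b2 |R1
b3 |J3
b4 |J1

b3 |J3  (Se1 (Se) sets effort on bond)
b1 |J2  (closing 1-jn rule on J3)
b4 |J1  (prefer integral on C1)
b0 |J2  (only one flow-in slot at J1)
b2 |R1  (J2: last free bond brings flow in)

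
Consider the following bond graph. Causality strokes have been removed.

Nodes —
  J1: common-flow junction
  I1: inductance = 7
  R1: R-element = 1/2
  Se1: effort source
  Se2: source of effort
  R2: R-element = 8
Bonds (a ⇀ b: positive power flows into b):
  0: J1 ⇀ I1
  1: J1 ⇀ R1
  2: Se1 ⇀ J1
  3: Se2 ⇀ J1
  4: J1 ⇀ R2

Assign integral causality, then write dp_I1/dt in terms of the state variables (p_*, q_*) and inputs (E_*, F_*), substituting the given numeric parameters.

b2 stroke→J1  (Se1: effort source, stroke at far end)
b3 stroke→J1  (Se2 (Se) sets effort on bond)
b0 stroke→I1  (prefer integral on I1)
b1 stroke→J1  (J1: bond 0 brought flow, rest push out)
b4 stroke→J1  (J1: bond 0 brought flow, rest push out)

dp_I1/dt = E_Se1 + E_Se2 - 17*p_I1/14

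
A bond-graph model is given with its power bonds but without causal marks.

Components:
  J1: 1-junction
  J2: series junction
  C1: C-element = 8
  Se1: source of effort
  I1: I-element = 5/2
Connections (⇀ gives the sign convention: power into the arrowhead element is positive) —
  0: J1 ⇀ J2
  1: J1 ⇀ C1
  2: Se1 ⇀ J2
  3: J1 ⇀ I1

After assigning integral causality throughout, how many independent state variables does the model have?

2  (C1, I1 all integral)

b2 stroke→J2  (Se1 (Se) sets effort on bond)
b0 stroke→J1  (closing 1-jn rule on J2)
b1 stroke→J1  (C1 outputs effort q/C1)
b3 stroke→I1  (J1: last free bond brings flow in)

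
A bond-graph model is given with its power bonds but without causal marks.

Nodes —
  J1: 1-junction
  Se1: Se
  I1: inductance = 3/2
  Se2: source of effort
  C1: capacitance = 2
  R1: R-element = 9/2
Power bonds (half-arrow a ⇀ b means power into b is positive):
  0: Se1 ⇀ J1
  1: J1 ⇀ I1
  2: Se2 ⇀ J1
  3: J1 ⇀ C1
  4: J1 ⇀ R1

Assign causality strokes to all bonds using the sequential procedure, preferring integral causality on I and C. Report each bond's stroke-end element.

#0 |J1  (Se1 fixes effort; stroke away)
#2 |J1  (Se2 fixes effort; stroke away)
#1 |I1  (I1: I, integral causality)
#3 |J1  (common-f at J1 fixed by 1)
#4 |J1  (J1: bond 1 brought flow, rest push out)

β0 stroke→J1
β1 stroke→I1
β2 stroke→J1
β3 stroke→J1
β4 stroke→J1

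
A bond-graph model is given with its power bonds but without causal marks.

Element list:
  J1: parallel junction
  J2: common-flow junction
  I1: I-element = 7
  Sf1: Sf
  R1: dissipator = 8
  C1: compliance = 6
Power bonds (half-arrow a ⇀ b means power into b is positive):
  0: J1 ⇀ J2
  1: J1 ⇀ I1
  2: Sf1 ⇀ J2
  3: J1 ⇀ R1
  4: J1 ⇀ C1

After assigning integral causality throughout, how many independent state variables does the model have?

b2 |Sf1  (Sf1 fixes flow; stroke at Sf1)
b0 |J2  (J2 flow already set via bond 2)
b1 |I1  (prefer integral on I1)
b4 |J1  (C1 integral (e out))
b3 |R1  (common-e at J1 fixed by 4)

2  (C1, I1 all integral)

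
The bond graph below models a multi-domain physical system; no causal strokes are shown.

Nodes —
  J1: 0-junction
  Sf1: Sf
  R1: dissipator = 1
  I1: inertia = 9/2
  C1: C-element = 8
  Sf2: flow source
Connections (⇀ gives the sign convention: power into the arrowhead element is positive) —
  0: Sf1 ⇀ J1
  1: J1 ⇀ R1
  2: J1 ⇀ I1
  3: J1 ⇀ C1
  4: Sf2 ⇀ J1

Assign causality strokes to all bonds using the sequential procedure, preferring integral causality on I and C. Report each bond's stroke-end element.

bond 0 →Sf1
bond 1 →R1
bond 2 →I1
bond 3 →J1
bond 4 →Sf2

b0 →Sf1  (Sf1 fixes flow; stroke at Sf1)
b4 →Sf2  (source Sf2 imposes f)
b2 →I1  (prefer integral on I1)
b3 →J1  (prefer integral on C1)
b1 →R1  (J1: bond 3 brought effort, rest push out)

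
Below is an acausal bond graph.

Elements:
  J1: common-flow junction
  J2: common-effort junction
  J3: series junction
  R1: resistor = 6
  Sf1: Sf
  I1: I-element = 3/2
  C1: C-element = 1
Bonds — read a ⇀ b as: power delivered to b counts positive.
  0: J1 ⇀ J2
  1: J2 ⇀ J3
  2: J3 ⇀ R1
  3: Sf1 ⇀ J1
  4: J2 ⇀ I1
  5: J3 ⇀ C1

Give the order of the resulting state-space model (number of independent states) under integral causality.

bond 3 stroke at Sf1  (Sf1 (Sf) sets flow on bond)
bond 0 stroke at J1  (J1 flow already set via bond 3)
bond 4 stroke at I1  (I1 outputs flow p/I1)
bond 1 stroke at J2  (only one effort-in slot at J2)
bond 2 stroke at J3  (common-f at J3 fixed by 1)
bond 5 stroke at J3  (J3 flow already set via bond 1)

2  (C1, I1 all integral)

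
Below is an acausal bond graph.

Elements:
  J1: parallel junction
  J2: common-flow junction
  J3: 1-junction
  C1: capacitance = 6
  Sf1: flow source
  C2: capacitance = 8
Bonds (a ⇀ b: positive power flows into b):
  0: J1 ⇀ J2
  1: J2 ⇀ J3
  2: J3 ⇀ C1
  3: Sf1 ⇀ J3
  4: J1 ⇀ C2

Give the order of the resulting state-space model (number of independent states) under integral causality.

2  (C1, C2 all integral)

b3 →Sf1  (Sf1 (Sf) sets flow on bond)
b1 →J3  (J3 flow already set via bond 3)
b2 →J3  (common-f at J3 fixed by 3)
b0 →J2  (common-f at J2 fixed by 1)
b4 →J1  (closing 0-jn rule on J1)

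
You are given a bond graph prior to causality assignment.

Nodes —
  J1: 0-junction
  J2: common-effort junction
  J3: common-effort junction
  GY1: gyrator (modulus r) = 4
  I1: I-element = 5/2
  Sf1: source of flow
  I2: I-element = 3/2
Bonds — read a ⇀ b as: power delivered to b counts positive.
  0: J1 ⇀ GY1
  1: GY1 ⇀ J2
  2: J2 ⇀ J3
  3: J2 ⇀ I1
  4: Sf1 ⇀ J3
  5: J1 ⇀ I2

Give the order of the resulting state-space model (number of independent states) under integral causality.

2  (I1, I2 all integral)

β4 →Sf1  (Sf1 fixes flow; stroke at Sf1)
β2 →J3  (closing 0-jn rule on J3)
β3 →I1  (I1: I, integral causality)
β1 →J2  (only one effort-in slot at J2)
β0 →J1  (through GY1, causality inverts; strokes same side of GY1)
β5 →I2  (J1 effort already set via bond 0)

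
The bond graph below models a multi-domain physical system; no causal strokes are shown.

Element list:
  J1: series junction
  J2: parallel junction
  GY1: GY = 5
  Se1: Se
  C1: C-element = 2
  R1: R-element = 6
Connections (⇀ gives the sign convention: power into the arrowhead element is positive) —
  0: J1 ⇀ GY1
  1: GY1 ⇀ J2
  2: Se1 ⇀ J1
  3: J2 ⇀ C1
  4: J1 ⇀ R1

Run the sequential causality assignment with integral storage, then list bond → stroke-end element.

bond 2 |J1  (Se1 (Se) sets effort on bond)
bond 3 |J2  (C1: C, integral causality)
bond 1 |GY1  (J2 effort already set via bond 3)
bond 0 |GY1  (GY1: gyrator matches bond 1)
bond 4 |J1  (1-jn J1 has f-setter on 0)

β0 |GY1
β1 |GY1
β2 |J1
β3 |J2
β4 |J1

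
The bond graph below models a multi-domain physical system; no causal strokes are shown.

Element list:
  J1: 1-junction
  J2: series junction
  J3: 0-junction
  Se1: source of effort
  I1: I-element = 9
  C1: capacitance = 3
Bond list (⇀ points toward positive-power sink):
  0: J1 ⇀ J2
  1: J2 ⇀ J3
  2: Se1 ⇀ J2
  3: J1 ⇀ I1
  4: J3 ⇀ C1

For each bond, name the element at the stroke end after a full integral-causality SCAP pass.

b2 |J2  (Se1 fixes effort; stroke away)
b3 |I1  (I1: I, integral causality)
b0 |J1  (J1 flow already set via bond 3)
b1 |J2  (1-jn J2 has f-setter on 0)
b4 |J3  (J3 needs exactly one e-in)

bond 0 |J1
bond 1 |J2
bond 2 |J2
bond 3 |I1
bond 4 |J3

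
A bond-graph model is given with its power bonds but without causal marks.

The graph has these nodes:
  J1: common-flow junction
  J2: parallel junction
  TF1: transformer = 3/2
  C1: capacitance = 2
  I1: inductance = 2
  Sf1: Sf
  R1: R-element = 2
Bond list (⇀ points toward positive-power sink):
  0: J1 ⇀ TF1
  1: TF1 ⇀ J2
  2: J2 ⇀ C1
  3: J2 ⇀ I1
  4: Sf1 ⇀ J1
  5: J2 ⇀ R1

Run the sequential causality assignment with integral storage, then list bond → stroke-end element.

b4 →Sf1  (Sf1: flow source, stroke at near end)
b0 →J1  (1-jn J1 has f-setter on 4)
b1 →TF1  (through TF1, causality passes straight; one stroke at TF1)
b2 →J2  (C1: C, integral causality)
b3 →I1  (J2 effort already set via bond 2)
b5 →R1  (J2: bond 2 brought effort, rest push out)

b0 →J1
b1 →TF1
b2 →J2
b3 →I1
b4 →Sf1
b5 →R1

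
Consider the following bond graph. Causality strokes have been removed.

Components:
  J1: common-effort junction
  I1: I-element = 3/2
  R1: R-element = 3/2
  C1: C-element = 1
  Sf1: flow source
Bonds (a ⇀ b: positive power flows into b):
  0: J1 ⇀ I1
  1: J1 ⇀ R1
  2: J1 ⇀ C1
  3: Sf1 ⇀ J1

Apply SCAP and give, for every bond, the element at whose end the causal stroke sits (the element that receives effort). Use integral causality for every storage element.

bond 3 →Sf1  (Sf1 fixes flow; stroke at Sf1)
bond 0 →I1  (prefer integral on I1)
bond 2 →J1  (C1 outputs effort q/C1)
bond 1 →R1  (J1 effort already set via bond 2)

β0 stroke at I1
β1 stroke at R1
β2 stroke at J1
β3 stroke at Sf1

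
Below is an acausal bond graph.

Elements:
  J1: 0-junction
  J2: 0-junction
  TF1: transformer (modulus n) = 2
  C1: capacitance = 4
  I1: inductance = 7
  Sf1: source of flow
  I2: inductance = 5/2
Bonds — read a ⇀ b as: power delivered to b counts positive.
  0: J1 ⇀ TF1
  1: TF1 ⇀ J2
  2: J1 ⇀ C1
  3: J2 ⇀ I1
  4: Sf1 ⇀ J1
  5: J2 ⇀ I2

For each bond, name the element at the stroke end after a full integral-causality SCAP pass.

b0 stroke at TF1
b1 stroke at J2
b2 stroke at J1
b3 stroke at I1
b4 stroke at Sf1
b5 stroke at I2

#4 stroke at Sf1  (Sf1: flow source, stroke at near end)
#2 stroke at J1  (prefer integral on C1)
#0 stroke at TF1  (J1: bond 2 brought effort, rest push out)
#1 stroke at J2  (TF TF1: opposite of bond 0)
#3 stroke at I1  (J2: bond 1 brought effort, rest push out)
#5 stroke at I2  (common-e at J2 fixed by 1)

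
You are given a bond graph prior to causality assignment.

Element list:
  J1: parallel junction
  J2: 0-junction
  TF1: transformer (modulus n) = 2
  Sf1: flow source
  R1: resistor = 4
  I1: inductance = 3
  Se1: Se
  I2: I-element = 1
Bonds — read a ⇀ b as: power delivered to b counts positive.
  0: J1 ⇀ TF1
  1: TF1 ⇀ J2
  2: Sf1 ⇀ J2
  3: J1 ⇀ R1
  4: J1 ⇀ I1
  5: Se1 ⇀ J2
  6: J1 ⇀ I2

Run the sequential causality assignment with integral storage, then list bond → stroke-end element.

#2 stroke at Sf1  (Sf1: flow source, stroke at near end)
#5 stroke at J2  (Se1: effort source, stroke at far end)
#1 stroke at TF1  (J2: bond 5 brought effort, rest push out)
#0 stroke at J1  (through TF1, causality passes straight; one stroke at TF1)
#3 stroke at R1  (0-jn J1 has e-setter on 0)
#4 stroke at I1  (0-jn J1 has e-setter on 0)
#6 stroke at I2  (common-e at J1 fixed by 0)

bond 0 stroke→J1
bond 1 stroke→TF1
bond 2 stroke→Sf1
bond 3 stroke→R1
bond 4 stroke→I1
bond 5 stroke→J2
bond 6 stroke→I2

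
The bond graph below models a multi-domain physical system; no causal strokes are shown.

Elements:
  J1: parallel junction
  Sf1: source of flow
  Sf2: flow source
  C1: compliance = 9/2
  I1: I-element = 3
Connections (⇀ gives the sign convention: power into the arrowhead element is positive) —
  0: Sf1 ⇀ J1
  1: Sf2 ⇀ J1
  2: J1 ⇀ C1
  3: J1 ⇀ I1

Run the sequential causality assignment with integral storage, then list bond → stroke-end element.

β0 stroke→Sf1
β1 stroke→Sf2
β2 stroke→J1
β3 stroke→I1

#0 stroke at Sf1  (Sf1 fixes flow; stroke at Sf1)
#1 stroke at Sf2  (Sf2 fixes flow; stroke at Sf2)
#2 stroke at J1  (C1 outputs effort q/C1)
#3 stroke at I1  (common-e at J1 fixed by 2)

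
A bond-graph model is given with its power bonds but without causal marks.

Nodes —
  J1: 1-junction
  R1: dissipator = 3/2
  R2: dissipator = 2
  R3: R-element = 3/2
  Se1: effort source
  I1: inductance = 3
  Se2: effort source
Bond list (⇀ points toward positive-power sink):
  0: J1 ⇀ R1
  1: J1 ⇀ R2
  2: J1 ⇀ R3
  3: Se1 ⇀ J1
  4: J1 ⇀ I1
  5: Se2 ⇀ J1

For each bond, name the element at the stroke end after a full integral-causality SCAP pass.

#3 stroke→J1  (source Se1 imposes e)
#5 stroke→J1  (Se2 fixes effort; stroke away)
#4 stroke→I1  (prefer integral on I1)
#0 stroke→J1  (J1 flow already set via bond 4)
#1 stroke→J1  (J1: bond 4 brought flow, rest push out)
#2 stroke→J1  (J1 flow already set via bond 4)

b0 →J1
b1 →J1
b2 →J1
b3 →J1
b4 →I1
b5 →J1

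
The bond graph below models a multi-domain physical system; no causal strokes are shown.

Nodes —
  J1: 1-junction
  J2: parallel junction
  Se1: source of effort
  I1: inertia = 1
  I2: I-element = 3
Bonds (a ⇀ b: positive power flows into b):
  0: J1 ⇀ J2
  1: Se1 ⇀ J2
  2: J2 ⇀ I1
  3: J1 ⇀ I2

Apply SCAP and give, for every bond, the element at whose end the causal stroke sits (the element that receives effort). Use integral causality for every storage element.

bond 1 →J2  (Se1 (Se) sets effort on bond)
bond 0 →J1  (0-jn J2 has e-setter on 1)
bond 2 →I1  (0-jn J2 has e-setter on 1)
bond 3 →I2  (only one flow-in slot at J1)

b0 |J1
b1 |J2
b2 |I1
b3 |I2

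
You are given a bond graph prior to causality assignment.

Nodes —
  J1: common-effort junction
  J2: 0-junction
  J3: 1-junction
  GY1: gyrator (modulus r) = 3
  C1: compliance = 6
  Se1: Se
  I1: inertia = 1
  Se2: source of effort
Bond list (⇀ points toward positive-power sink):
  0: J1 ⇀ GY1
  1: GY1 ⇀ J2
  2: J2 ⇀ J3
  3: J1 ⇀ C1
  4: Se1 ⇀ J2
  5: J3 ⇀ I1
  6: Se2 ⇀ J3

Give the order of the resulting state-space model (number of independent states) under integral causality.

bond 4 stroke→J2  (source Se1 imposes e)
bond 6 stroke→J3  (Se2: effort source, stroke at far end)
bond 1 stroke→GY1  (J2 effort already set via bond 4)
bond 2 stroke→J3  (J2 effort already set via bond 4)
bond 5 stroke→I1  (closing 1-jn rule on J3)
bond 0 stroke→GY1  (GY1: gyrator matches bond 1)
bond 3 stroke→J1  (closing 0-jn rule on J1)

2  (C1, I1 all integral)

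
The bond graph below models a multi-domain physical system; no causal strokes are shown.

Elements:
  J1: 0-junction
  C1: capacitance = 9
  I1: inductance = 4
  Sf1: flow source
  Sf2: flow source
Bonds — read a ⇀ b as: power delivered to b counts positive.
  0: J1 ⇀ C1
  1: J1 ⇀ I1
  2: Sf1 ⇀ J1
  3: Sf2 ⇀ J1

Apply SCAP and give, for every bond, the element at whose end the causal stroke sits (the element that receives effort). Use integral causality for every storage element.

#0 |J1
#1 |I1
#2 |Sf1
#3 |Sf2

#2 |Sf1  (source Sf1 imposes f)
#3 |Sf2  (Sf2 fixes flow; stroke at Sf2)
#0 |J1  (C1: C, integral causality)
#1 |I1  (J1: bond 0 brought effort, rest push out)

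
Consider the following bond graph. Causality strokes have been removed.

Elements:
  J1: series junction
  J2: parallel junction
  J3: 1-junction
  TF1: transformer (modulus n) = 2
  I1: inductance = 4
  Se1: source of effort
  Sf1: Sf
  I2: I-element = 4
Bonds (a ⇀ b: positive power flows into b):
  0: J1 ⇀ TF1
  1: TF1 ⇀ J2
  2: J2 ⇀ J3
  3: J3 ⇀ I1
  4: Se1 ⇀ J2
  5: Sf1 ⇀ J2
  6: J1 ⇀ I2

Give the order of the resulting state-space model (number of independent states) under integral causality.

b4 stroke at J2  (Se1: effort source, stroke at far end)
b5 stroke at Sf1  (Sf1: flow source, stroke at near end)
b1 stroke at TF1  (J2 effort already set via bond 4)
b2 stroke at J3  (0-jn J2 has e-setter on 4)
b3 stroke at I1  (only one flow-in slot at J3)
b0 stroke at J1  (TF TF1: opposite of bond 1)
b6 stroke at I2  (only one flow-in slot at J1)

2  (I1, I2 all integral)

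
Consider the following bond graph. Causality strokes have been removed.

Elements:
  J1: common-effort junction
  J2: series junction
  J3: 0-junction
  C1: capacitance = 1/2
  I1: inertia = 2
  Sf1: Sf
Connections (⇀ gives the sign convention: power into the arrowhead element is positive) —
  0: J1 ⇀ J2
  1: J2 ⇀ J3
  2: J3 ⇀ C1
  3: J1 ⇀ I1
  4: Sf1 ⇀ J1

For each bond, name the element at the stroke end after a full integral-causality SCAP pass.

#0 stroke→J1
#1 stroke→J2
#2 stroke→J3
#3 stroke→I1
#4 stroke→Sf1

bond 4 →Sf1  (Sf1 (Sf) sets flow on bond)
bond 2 →J3  (C1 outputs effort q/C1)
bond 1 →J2  (J3 effort already set via bond 2)
bond 0 →J1  (J2: last free bond brings flow in)
bond 3 →I1  (0-jn J1 has e-setter on 0)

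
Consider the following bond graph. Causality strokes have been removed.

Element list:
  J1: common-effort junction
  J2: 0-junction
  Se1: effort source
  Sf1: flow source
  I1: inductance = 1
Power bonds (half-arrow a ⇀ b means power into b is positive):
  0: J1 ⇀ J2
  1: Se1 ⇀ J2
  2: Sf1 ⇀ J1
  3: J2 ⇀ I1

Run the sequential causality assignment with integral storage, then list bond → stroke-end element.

#0 stroke at J1
#1 stroke at J2
#2 stroke at Sf1
#3 stroke at I1

#1 stroke at J2  (Se1: effort source, stroke at far end)
#2 stroke at Sf1  (Sf1 fixes flow; stroke at Sf1)
#0 stroke at J1  (only one effort-in slot at J1)
#3 stroke at I1  (common-e at J2 fixed by 1)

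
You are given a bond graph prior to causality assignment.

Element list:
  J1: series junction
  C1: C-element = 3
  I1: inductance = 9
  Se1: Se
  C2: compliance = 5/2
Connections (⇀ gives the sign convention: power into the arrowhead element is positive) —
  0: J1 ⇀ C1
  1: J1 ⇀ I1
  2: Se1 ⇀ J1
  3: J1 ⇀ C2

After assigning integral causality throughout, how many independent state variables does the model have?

β2 stroke at J1  (Se1 (Se) sets effort on bond)
β0 stroke at J1  (prefer integral on C1)
β1 stroke at I1  (I1: I, integral causality)
β3 stroke at J1  (J1 flow already set via bond 1)

3  (C1, C2, I1 all integral)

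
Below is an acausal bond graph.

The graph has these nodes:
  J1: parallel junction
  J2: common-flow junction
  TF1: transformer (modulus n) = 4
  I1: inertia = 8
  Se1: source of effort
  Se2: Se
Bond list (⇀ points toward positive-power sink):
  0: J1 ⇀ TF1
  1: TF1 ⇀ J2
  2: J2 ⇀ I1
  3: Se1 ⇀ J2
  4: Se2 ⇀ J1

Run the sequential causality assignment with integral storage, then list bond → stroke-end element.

b3 stroke at J2  (Se1 fixes effort; stroke away)
b4 stroke at J1  (Se2 (Se) sets effort on bond)
b0 stroke at TF1  (0-jn J1 has e-setter on 4)
b1 stroke at J2  (TF1: transformer flips bond 0)
b2 stroke at I1  (closing 1-jn rule on J2)

#0 |TF1
#1 |J2
#2 |I1
#3 |J2
#4 |J1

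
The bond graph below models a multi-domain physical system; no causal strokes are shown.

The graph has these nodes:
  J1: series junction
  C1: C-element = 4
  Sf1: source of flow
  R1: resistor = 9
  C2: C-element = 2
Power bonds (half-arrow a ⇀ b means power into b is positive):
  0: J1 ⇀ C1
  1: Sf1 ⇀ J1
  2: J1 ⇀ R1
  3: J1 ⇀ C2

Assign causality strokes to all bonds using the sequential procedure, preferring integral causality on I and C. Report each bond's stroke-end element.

β1 |Sf1  (Sf1 fixes flow; stroke at Sf1)
β0 |J1  (J1 flow already set via bond 1)
β2 |J1  (1-jn J1 has f-setter on 1)
β3 |J1  (common-f at J1 fixed by 1)

b0 stroke at J1
b1 stroke at Sf1
b2 stroke at J1
b3 stroke at J1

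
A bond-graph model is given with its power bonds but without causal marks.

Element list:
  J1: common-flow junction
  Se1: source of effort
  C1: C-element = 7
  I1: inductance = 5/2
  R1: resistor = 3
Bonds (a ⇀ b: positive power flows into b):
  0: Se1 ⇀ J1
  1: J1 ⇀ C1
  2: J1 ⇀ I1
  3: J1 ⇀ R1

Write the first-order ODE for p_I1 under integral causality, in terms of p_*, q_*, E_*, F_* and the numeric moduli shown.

b0 →J1  (Se1: effort source, stroke at far end)
b1 →J1  (prefer integral on C1)
b2 →I1  (I1 outputs flow p/I1)
b3 →J1  (common-f at J1 fixed by 2)

dp_I1/dt = E_Se1 - 6*p_I1/5 - q_C1/7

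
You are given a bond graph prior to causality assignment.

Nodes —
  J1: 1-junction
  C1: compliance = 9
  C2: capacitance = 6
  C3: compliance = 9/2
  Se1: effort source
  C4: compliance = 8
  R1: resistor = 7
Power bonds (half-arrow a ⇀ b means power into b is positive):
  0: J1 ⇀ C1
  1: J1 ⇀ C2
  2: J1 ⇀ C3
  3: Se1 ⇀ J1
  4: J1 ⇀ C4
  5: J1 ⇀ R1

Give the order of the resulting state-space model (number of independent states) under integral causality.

4  (C1, C2, C3, C4 all integral)

β3 stroke→J1  (source Se1 imposes e)
β0 stroke→J1  (C1 outputs effort q/C1)
β1 stroke→J1  (C2: C, integral causality)
β2 stroke→J1  (prefer integral on C3)
β4 stroke→J1  (prefer integral on C4)
β5 stroke→R1  (only one flow-in slot at J1)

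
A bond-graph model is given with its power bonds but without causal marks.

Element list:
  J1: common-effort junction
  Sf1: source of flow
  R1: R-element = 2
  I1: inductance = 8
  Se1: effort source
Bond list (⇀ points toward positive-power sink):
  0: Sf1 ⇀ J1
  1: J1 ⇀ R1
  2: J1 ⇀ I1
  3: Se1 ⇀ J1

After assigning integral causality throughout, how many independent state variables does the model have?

1  (I1 all integral)

β0 |Sf1  (Sf1 fixes flow; stroke at Sf1)
β3 |J1  (Se1 fixes effort; stroke away)
β1 |R1  (common-e at J1 fixed by 3)
β2 |I1  (0-jn J1 has e-setter on 3)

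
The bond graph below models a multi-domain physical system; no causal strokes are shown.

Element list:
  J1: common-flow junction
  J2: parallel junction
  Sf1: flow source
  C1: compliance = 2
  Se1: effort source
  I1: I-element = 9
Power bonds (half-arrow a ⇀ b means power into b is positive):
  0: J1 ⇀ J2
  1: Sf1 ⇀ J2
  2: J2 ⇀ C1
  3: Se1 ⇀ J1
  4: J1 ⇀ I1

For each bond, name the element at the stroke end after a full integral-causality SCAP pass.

β0 →J1
β1 →Sf1
β2 →J2
β3 →J1
β4 →I1

#1 →Sf1  (Sf1 (Sf) sets flow on bond)
#3 →J1  (source Se1 imposes e)
#2 →J2  (C1 integral (e out))
#0 →J1  (0-jn J2 has e-setter on 2)
#4 →I1  (only one flow-in slot at J1)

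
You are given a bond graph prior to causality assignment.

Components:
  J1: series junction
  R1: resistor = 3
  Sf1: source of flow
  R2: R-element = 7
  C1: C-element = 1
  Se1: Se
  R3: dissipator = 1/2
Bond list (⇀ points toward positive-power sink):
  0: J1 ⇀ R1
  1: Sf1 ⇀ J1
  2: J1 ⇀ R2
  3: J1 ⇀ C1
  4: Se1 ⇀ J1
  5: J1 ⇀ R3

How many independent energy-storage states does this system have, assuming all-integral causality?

1  (C1 all integral)

β1 |Sf1  (Sf1 fixes flow; stroke at Sf1)
β4 |J1  (Se1: effort source, stroke at far end)
β0 |J1  (common-f at J1 fixed by 1)
β2 |J1  (J1 flow already set via bond 1)
β3 |J1  (J1 flow already set via bond 1)
β5 |J1  (common-f at J1 fixed by 1)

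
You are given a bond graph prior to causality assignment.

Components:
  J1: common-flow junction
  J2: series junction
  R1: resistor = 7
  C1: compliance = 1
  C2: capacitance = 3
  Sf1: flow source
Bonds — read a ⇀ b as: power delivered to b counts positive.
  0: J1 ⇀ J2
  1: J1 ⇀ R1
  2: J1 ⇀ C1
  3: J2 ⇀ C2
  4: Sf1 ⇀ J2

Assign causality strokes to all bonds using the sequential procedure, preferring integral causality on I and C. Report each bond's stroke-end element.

β0 stroke at J2
β1 stroke at J1
β2 stroke at J1
β3 stroke at J2
β4 stroke at Sf1

b4 stroke→Sf1  (source Sf1 imposes f)
b0 stroke→J2  (1-jn J2 has f-setter on 4)
b3 stroke→J2  (J2 flow already set via bond 4)
b1 stroke→J1  (J1 flow already set via bond 0)
b2 stroke→J1  (common-f at J1 fixed by 0)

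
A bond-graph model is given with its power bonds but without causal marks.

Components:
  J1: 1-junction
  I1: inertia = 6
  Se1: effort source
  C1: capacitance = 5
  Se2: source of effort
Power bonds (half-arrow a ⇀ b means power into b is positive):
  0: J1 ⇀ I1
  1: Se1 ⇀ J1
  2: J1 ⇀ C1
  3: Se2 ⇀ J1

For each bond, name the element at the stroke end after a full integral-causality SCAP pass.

#0 →I1
#1 →J1
#2 →J1
#3 →J1

#1 stroke at J1  (source Se1 imposes e)
#3 stroke at J1  (Se2: effort source, stroke at far end)
#0 stroke at I1  (I1: I, integral causality)
#2 stroke at J1  (J1 flow already set via bond 0)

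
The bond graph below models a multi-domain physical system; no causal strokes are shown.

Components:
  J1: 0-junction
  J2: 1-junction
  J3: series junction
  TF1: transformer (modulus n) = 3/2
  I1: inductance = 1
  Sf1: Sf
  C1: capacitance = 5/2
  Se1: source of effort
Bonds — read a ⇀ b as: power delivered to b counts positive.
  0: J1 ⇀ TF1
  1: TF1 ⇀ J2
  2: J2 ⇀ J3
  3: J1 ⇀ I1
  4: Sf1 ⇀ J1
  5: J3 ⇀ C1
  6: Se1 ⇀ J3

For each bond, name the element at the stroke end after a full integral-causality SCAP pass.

b0 stroke at J1
b1 stroke at TF1
b2 stroke at J2
b3 stroke at I1
b4 stroke at Sf1
b5 stroke at J3
b6 stroke at J3

bond 4 stroke at Sf1  (source Sf1 imposes f)
bond 6 stroke at J3  (Se1 (Se) sets effort on bond)
bond 3 stroke at I1  (I1 outputs flow p/I1)
bond 0 stroke at J1  (J1: last free bond brings effort in)
bond 1 stroke at TF1  (TF1: transformer flips bond 0)
bond 2 stroke at J2  (1-jn J2 has f-setter on 1)
bond 5 stroke at J3  (1-jn J3 has f-setter on 2)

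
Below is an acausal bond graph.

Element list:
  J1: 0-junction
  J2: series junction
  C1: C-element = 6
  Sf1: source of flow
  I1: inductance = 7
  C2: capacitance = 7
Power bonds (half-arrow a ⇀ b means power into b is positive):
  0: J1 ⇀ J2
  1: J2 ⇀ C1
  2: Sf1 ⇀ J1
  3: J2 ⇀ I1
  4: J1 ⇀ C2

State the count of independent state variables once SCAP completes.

#2 stroke at Sf1  (Sf1 (Sf) sets flow on bond)
#1 stroke at J2  (C1 outputs effort q/C1)
#3 stroke at I1  (I1: I, integral causality)
#0 stroke at J2  (common-f at J2 fixed by 3)
#4 stroke at J1  (J1 needs exactly one e-in)

3  (C1, C2, I1 all integral)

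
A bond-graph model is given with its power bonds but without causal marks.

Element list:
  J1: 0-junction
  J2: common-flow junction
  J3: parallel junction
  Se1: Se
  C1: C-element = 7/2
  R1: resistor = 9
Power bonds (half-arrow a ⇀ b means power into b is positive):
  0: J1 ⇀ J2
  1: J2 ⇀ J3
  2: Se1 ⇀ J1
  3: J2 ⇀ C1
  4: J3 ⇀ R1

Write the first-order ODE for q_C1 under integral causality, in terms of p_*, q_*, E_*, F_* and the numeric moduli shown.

dq_C1/dt = E_Se1/9 - 2*q_C1/63

β2 stroke at J1  (Se1: effort source, stroke at far end)
β0 stroke at J2  (0-jn J1 has e-setter on 2)
β3 stroke at J2  (C1 outputs effort q/C1)
β1 stroke at J3  (only one flow-in slot at J2)
β4 stroke at R1  (common-e at J3 fixed by 1)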